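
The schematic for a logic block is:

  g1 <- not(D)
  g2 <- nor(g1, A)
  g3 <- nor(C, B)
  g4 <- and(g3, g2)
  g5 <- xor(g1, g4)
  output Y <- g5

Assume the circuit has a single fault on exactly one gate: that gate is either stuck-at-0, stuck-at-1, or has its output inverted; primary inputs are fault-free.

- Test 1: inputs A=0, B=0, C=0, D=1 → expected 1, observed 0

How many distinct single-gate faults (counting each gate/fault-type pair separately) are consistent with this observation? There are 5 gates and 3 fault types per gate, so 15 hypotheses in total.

Fault-free: g1=0, g2=1, g3=1, g4=1, g5=1 → 1. Observed 0.
  g1: none of the 3 fault types match ✗
  g2: stuck-at-0, inverted output ✓; others ✗
  g3: stuck-at-0, inverted output ✓; others ✗
  g4: stuck-at-0, inverted output ✓; others ✗
  g5: stuck-at-0, inverted output ✓; others ✗
Consistent faults: {g2 stuck-at-0, g2 inverted output, g3 stuck-at-0, g3 inverted output, g4 stuck-at-0, g4 inverted output, g5 stuck-at-0, g5 inverted output} — 8 in all.

8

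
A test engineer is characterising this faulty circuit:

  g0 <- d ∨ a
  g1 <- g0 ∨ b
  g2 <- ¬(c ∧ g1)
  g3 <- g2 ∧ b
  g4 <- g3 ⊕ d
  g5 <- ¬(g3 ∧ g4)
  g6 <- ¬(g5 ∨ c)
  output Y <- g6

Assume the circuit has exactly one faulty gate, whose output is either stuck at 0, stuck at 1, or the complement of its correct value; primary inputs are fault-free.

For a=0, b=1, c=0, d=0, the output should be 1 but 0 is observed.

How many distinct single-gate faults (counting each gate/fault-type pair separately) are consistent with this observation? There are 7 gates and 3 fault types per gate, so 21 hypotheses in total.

10

Fault-free: g0=0, g1=1, g2=1, g3=1, g4=1, g5=0, g6=1 → 1. Observed 0.
  g0: none of the 3 fault types match ✗
  g1: none of the 3 fault types match ✗
  g2: stuck-at-0, inverted output ✓; others ✗
  g3: stuck-at-0, inverted output ✓; others ✗
  g4: stuck-at-0, inverted output ✓; others ✗
  g5: stuck-at-1, inverted output ✓; others ✗
  g6: stuck-at-0, inverted output ✓; others ✗
Consistent faults: {g2 stuck-at-0, g2 inverted output, g3 stuck-at-0, g3 inverted output, g4 stuck-at-0, g4 inverted output, g5 stuck-at-1, g5 inverted output, g6 stuck-at-0, g6 inverted output} — 10 in all.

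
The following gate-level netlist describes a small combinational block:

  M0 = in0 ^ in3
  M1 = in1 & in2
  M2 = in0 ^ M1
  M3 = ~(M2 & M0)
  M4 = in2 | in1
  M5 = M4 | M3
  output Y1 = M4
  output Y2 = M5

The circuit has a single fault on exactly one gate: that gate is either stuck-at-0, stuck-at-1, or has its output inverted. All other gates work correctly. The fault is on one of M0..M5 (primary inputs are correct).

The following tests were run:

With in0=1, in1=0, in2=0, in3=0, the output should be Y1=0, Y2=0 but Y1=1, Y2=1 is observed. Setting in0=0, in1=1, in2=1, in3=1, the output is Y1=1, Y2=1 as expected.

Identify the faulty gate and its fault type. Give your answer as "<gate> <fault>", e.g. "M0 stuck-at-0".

Fault-free values for test 1 (in0=1, in1=0, in2=0, in3=0): M0=1, M1=0, M2=1, M3=0, M4=0, M5=0, giving Y1=0, Y2=0. Observed Y1=1, Y2=1.
Test 1: faults giving observed Y1=1, Y2=1 are {M4 stuck-at-1, M4 inverted output}.
Test 2 (in0=0, in1=1, in2=1, in3=1): fault-free M0=1, M1=1, M2=1, M3=0, M4=1, M5=1 → Y1=1, Y2=1; observed Y1=1, Y2=1. Eliminates M4 inverted output.
Only M4 stuck-at-1 is consistent with every test.

M4 stuck-at-1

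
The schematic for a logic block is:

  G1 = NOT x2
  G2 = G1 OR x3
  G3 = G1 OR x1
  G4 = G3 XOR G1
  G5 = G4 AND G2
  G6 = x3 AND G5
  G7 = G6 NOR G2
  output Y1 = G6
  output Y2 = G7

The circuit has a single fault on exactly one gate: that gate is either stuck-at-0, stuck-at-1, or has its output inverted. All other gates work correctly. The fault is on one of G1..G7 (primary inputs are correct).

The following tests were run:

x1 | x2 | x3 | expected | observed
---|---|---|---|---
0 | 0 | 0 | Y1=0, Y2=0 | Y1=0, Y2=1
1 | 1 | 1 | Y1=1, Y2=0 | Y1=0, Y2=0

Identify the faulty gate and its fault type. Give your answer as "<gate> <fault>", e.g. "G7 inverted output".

G1 inverted output

Fault-free values for test 1 (x1=0, x2=0, x3=0): G1=1, G2=1, G3=1, G4=0, G5=0, G6=0, G7=0, giving Y1=0, Y2=0. Observed Y1=0, Y2=1.
Test 1: faults giving observed Y1=0, Y2=1 are {G1 stuck-at-0, G1 inverted output, G2 stuck-at-0, G2 inverted output, G7 stuck-at-1, G7 inverted output}.
Test 2 (x1=1, x2=1, x3=1): fault-free G1=0, G2=1, G3=1, G4=1, G5=1, G6=1, G7=0 → Y1=1, Y2=0; observed Y1=0, Y2=0. Eliminates G1 stuck-at-0, G2 stuck-at-0, G2 inverted output, G7 stuck-at-1, G7 inverted output.
Only G1 inverted output is consistent with every test.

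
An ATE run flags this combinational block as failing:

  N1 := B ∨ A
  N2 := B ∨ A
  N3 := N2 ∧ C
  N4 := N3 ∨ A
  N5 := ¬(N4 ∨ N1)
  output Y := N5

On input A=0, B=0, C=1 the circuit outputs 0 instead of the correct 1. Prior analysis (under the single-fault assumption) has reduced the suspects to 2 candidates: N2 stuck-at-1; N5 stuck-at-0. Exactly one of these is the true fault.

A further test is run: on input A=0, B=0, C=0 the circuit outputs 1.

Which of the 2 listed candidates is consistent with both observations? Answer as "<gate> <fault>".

Evaluate each candidate on input A=0, B=0, C=0:
  N2 stuck-at-1: N1=0, N2=1 [stuck-at-1], N3=0, N4=0, N5=1 → 1 — matches
  N5 stuck-at-0: N1=0, N2=0, N3=0, N4=0, N5=0 [stuck-at-0] → 0 — eliminated
Only N2 stuck-at-1 reproduces the observed 1.

N2 stuck-at-1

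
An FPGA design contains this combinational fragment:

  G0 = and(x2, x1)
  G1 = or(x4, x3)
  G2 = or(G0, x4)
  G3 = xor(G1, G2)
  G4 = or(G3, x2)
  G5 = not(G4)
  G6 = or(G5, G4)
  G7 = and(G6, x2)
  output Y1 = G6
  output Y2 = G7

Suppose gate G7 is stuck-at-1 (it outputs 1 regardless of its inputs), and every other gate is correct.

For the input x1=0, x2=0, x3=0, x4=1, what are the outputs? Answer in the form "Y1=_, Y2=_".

Propagate with G7 forced: G0=0, G1=1, G2=1, G3=0, G4=0, G5=1, G6=1, G7=1 [stuck-at-1].
So the outputs are Y1=1, Y2=1. (Without the fault they would be Y1=1, Y2=0.)

Y1=1, Y2=1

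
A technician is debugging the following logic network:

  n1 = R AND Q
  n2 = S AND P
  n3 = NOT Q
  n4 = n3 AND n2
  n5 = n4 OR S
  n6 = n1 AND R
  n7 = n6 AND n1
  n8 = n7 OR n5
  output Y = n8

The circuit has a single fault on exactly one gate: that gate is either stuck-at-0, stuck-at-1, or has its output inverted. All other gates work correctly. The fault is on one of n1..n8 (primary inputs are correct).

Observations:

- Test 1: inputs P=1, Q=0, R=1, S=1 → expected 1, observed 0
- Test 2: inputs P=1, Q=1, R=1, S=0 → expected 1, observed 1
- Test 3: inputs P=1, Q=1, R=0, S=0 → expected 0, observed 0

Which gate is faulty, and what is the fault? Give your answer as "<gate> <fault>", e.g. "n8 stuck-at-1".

Fault-free values for test 1 (P=1, Q=0, R=1, S=1): n1=0, n2=1, n3=1, n4=1, n5=1, n6=0, n7=0, n8=1, giving Y=1. Observed 0.
Test 1: faults giving observed 0 are {n5 stuck-at-0, n5 inverted output, n8 stuck-at-0, n8 inverted output}.
Test 2 (P=1, Q=1, R=1, S=0): fault-free n1=1, n2=0, n3=0, n4=0, n5=0, n6=1, n7=1, n8=1 → 1; observed 1. Eliminates n8 stuck-at-0, n8 inverted output.
Test 3 (P=1, Q=1, R=0, S=0): fault-free n1=0, n2=0, n3=0, n4=0, n5=0, n6=0, n7=0, n8=0 → 0; observed 0. Eliminates n5 inverted output.
Only n5 stuck-at-0 is consistent with every test.

n5 stuck-at-0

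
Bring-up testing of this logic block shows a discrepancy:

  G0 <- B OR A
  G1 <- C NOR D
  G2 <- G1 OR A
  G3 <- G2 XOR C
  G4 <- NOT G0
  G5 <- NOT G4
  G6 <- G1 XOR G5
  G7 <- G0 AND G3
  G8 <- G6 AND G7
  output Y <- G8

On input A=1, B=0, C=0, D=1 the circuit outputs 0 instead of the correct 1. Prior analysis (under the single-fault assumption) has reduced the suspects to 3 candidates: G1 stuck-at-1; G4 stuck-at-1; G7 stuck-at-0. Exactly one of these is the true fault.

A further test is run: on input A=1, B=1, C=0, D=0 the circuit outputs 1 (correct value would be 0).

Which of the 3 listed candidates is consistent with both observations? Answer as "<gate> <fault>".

Evaluate each candidate on input A=1, B=1, C=0, D=0:
  G1 stuck-at-1: G0=1, G1=1 [stuck-at-1], G2=1, G3=1, G4=0, G5=1, G6=0, G7=1, G8=0 → 0 — eliminated
  G4 stuck-at-1: G0=1, G1=1, G2=1, G3=1, G4=1 [stuck-at-1], G5=0, G6=1, G7=1, G8=1 → 1 — matches
  G7 stuck-at-0: G0=1, G1=1, G2=1, G3=1, G4=0, G5=1, G6=0, G7=0 [stuck-at-0], G8=0 → 0 — eliminated
Only G4 stuck-at-1 reproduces the observed 1.

G4 stuck-at-1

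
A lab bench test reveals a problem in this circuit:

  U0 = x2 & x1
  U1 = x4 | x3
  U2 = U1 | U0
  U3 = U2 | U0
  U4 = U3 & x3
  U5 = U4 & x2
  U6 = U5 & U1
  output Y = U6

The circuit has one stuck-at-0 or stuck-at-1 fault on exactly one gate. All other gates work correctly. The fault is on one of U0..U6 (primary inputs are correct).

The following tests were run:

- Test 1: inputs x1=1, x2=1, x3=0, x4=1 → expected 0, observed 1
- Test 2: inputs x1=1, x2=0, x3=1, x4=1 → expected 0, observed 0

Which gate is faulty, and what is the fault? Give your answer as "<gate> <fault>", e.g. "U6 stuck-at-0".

U4 stuck-at-1

Fault-free values for test 1 (x1=1, x2=1, x3=0, x4=1): U0=1, U1=1, U2=1, U3=1, U4=0, U5=0, U6=0, giving Y=0. Observed 1.
Test 1: faults giving observed 1 are {U4 stuck-at-1, U5 stuck-at-1, U6 stuck-at-1}.
Test 2 (x1=1, x2=0, x3=1, x4=1): fault-free U0=0, U1=1, U2=1, U3=1, U4=1, U5=0, U6=0 → 0; observed 0. Eliminates U5 stuck-at-1, U6 stuck-at-1.
Only U4 stuck-at-1 is consistent with every test.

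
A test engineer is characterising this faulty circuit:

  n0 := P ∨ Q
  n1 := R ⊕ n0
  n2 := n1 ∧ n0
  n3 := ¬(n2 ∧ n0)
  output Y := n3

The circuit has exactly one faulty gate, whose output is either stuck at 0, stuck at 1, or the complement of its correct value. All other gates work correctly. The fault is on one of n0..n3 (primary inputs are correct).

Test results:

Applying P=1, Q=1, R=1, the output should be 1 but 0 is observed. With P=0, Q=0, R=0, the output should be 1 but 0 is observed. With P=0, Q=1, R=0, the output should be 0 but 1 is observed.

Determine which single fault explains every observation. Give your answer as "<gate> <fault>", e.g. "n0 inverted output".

n3 inverted output

Fault-free values for test 1 (P=1, Q=1, R=1): n0=1, n1=0, n2=0, n3=1, giving Y=1. Observed 0.
Test 1: faults giving observed 0 are {n1 stuck-at-1, n1 inverted output, n2 stuck-at-1, n2 inverted output, n3 stuck-at-0, n3 inverted output}.
Test 2 (P=0, Q=0, R=0): fault-free n0=0, n1=0, n2=0, n3=1 → 1; observed 0. Eliminates n1 stuck-at-1, n1 inverted output, n2 stuck-at-1, n2 inverted output.
Test 3 (P=0, Q=1, R=0): fault-free n0=1, n1=1, n2=1, n3=0 → 0; observed 1. Eliminates n3 stuck-at-0.
Only n3 inverted output is consistent with every test.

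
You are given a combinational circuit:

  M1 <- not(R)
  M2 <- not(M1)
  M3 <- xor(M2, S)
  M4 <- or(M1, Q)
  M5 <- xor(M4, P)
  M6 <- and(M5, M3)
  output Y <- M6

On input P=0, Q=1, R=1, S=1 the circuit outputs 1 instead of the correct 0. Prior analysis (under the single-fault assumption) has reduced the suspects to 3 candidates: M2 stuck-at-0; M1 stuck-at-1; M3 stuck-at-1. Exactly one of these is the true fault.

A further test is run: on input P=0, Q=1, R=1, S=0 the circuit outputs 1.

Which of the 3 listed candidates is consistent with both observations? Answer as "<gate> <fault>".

Evaluate each candidate on input P=0, Q=1, R=1, S=0:
  M2 stuck-at-0: M1=0, M2=0 [stuck-at-0], M3=0, M4=1, M5=1, M6=0 → 0 — eliminated
  M1 stuck-at-1: M1=1 [stuck-at-1], M2=0, M3=0, M4=1, M5=1, M6=0 → 0 — eliminated
  M3 stuck-at-1: M1=0, M2=1, M3=1 [stuck-at-1], M4=1, M5=1, M6=1 → 1 — matches
Only M3 stuck-at-1 reproduces the observed 1.

M3 stuck-at-1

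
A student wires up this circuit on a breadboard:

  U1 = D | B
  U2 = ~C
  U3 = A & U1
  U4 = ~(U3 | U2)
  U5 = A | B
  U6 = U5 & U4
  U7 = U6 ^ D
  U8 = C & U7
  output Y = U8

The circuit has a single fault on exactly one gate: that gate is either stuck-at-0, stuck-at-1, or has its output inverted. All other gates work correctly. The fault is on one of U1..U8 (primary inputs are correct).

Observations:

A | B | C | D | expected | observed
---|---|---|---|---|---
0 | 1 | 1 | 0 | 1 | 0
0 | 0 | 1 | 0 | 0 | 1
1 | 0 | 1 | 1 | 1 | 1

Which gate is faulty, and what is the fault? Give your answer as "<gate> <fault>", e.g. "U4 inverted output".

U5 inverted output

Fault-free values for test 1 (A=0, B=1, C=1, D=0): U1=1, U2=0, U3=0, U4=1, U5=1, U6=1, U7=1, U8=1, giving Y=1. Observed 0.
Test 1: faults giving observed 0 are {U2 stuck-at-1, U2 inverted output, U3 stuck-at-1, U3 inverted output, U4 stuck-at-0, U4 inverted output, U5 stuck-at-0, U5 inverted output, U6 stuck-at-0, U6 inverted output, U7 stuck-at-0, U7 inverted output, U8 stuck-at-0, U8 inverted output}.
Test 2 (A=0, B=0, C=1, D=0): fault-free U1=0, U2=0, U3=0, U4=1, U5=0, U6=0, U7=0, U8=0 → 0; observed 1. Eliminates U2 stuck-at-1, U2 inverted output, U3 stuck-at-1, U3 inverted output, U4 stuck-at-0, U4 inverted output, U5 stuck-at-0, U6 stuck-at-0, U7 stuck-at-0, U8 stuck-at-0.
Test 3 (A=1, B=0, C=1, D=1): fault-free U1=1, U2=0, U3=1, U4=0, U5=1, U6=0, U7=1, U8=1 → 1; observed 1. Eliminates U6 inverted output, U7 inverted output, U8 inverted output.
Only U5 inverted output is consistent with every test.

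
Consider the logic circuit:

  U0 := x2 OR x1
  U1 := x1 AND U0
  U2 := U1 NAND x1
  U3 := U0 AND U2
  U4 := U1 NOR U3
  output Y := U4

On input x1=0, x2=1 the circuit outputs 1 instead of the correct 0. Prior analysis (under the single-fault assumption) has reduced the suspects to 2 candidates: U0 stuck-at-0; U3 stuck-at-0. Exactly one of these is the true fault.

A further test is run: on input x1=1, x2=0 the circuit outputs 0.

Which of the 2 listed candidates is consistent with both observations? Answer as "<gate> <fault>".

Evaluate each candidate on input x1=1, x2=0:
  U0 stuck-at-0: U0=0 [stuck-at-0], U1=0, U2=1, U3=0, U4=1 → 1 — eliminated
  U3 stuck-at-0: U0=1, U1=1, U2=0, U3=0 [stuck-at-0], U4=0 → 0 — matches
Only U3 stuck-at-0 reproduces the observed 0.

U3 stuck-at-0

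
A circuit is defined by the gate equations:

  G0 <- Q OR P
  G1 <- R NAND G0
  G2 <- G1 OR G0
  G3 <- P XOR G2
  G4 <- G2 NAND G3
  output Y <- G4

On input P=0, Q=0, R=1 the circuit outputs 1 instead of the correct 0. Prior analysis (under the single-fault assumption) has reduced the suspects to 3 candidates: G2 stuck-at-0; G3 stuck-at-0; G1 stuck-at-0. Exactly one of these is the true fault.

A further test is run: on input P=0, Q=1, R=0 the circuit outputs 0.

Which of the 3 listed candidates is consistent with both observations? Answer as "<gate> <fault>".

G1 stuck-at-0

Evaluate each candidate on input P=0, Q=1, R=0:
  G2 stuck-at-0: G0=1, G1=1, G2=0 [stuck-at-0], G3=0, G4=1 → 1 — eliminated
  G3 stuck-at-0: G0=1, G1=1, G2=1, G3=0 [stuck-at-0], G4=1 → 1 — eliminated
  G1 stuck-at-0: G0=1, G1=0 [stuck-at-0], G2=1, G3=1, G4=0 → 0 — matches
Only G1 stuck-at-0 reproduces the observed 0.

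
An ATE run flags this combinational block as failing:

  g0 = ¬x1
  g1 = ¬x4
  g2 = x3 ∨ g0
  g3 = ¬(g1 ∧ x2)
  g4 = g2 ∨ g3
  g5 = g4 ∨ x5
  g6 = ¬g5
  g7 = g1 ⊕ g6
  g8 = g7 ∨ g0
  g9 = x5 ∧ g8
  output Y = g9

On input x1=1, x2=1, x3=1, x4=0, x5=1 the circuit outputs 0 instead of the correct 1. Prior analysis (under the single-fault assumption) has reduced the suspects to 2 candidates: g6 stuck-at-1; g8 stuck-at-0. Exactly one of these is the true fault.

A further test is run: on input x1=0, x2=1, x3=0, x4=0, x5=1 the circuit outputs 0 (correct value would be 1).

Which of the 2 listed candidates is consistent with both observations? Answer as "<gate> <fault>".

Evaluate each candidate on input x1=0, x2=1, x3=0, x4=0, x5=1:
  g6 stuck-at-1: g0=1, g1=1, g2=1, g3=0, g4=1, g5=1, g6=1 [stuck-at-1], g7=0, g8=1, g9=1 → 1 — eliminated
  g8 stuck-at-0: g0=1, g1=1, g2=1, g3=0, g4=1, g5=1, g6=0, g7=1, g8=0 [stuck-at-0], g9=0 → 0 — matches
Only g8 stuck-at-0 reproduces the observed 0.

g8 stuck-at-0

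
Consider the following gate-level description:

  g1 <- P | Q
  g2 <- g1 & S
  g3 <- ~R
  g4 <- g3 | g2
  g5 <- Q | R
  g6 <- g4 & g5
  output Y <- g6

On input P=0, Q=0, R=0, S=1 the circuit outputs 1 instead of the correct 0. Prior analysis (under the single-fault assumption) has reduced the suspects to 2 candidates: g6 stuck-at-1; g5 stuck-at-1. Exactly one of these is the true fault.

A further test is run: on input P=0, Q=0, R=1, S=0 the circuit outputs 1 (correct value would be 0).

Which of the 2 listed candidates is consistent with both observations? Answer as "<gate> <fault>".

Evaluate each candidate on input P=0, Q=0, R=1, S=0:
  g6 stuck-at-1: g1=0, g2=0, g3=0, g4=0, g5=1, g6=1 [stuck-at-1] → 1 — matches
  g5 stuck-at-1: g1=0, g2=0, g3=0, g4=0, g5=1 [stuck-at-1], g6=0 → 0 — eliminated
Only g6 stuck-at-1 reproduces the observed 1.

g6 stuck-at-1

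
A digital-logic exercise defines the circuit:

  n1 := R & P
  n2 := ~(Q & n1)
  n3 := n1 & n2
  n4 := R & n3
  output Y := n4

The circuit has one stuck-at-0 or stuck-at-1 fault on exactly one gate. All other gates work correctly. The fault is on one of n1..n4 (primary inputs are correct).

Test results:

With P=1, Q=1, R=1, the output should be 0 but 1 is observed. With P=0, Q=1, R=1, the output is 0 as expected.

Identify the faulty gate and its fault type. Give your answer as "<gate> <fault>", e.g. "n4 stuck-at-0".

n2 stuck-at-1

Fault-free values for test 1 (P=1, Q=1, R=1): n1=1, n2=0, n3=0, n4=0, giving Y=0. Observed 1.
Test 1: faults giving observed 1 are {n2 stuck-at-1, n3 stuck-at-1, n4 stuck-at-1}.
Test 2 (P=0, Q=1, R=1): fault-free n1=0, n2=1, n3=0, n4=0 → 0; observed 0. Eliminates n3 stuck-at-1, n4 stuck-at-1.
Only n2 stuck-at-1 is consistent with every test.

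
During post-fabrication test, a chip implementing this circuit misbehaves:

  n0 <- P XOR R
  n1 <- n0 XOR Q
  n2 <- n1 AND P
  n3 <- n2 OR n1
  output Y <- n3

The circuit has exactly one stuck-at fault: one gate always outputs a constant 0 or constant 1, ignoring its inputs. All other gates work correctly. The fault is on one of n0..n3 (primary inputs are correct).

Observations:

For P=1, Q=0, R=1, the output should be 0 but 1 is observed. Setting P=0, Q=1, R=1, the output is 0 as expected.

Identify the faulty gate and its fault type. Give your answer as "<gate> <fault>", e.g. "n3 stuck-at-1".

n0 stuck-at-1

Fault-free values for test 1 (P=1, Q=0, R=1): n0=0, n1=0, n2=0, n3=0, giving Y=0. Observed 1.
Test 1: faults giving observed 1 are {n0 stuck-at-1, n1 stuck-at-1, n2 stuck-at-1, n3 stuck-at-1}.
Test 2 (P=0, Q=1, R=1): fault-free n0=1, n1=0, n2=0, n3=0 → 0; observed 0. Eliminates n1 stuck-at-1, n2 stuck-at-1, n3 stuck-at-1.
Only n0 stuck-at-1 is consistent with every test.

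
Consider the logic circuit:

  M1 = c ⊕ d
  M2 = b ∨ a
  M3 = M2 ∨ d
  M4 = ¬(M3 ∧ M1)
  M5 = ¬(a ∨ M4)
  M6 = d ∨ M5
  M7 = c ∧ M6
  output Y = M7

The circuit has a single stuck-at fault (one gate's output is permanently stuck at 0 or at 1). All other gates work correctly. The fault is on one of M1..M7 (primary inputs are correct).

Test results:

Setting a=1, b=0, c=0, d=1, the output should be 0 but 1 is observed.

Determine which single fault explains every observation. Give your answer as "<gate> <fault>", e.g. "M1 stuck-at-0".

M7 stuck-at-1

Fault-free values for test 1 (a=1, b=0, c=0, d=1): M1=1, M2=1, M3=1, M4=0, M5=0, M6=1, M7=0, giving Y=0. Observed 1.
Test 1: faults giving observed 1 are {M7 stuck-at-1}.
Only M7 stuck-at-1 is consistent with every test.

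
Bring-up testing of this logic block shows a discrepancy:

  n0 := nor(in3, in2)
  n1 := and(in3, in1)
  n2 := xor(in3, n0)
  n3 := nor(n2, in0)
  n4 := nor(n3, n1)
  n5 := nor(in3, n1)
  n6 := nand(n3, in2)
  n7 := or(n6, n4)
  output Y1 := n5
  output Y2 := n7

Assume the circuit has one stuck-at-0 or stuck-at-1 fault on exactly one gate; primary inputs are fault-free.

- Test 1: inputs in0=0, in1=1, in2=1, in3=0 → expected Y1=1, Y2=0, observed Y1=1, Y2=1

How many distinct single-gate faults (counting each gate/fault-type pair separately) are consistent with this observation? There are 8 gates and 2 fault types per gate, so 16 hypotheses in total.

Fault-free: n0=0, n1=0, n2=0, n3=1, n4=0, n5=1, n6=0, n7=0 → Y1=1, Y2=0. Observed Y1=1, Y2=1.
  n0: stuck-at-1 ✓; others ✗
  n1: none of the 2 fault types match ✗
  n2: stuck-at-1 ✓; others ✗
  n3: stuck-at-0 ✓; others ✗
  n4: stuck-at-1 ✓; others ✗
  n5: none of the 2 fault types match ✗
  n6: stuck-at-1 ✓; others ✗
  n7: stuck-at-1 ✓; others ✗
Consistent faults: {n0 stuck-at-1, n2 stuck-at-1, n3 stuck-at-0, n4 stuck-at-1, n6 stuck-at-1, n7 stuck-at-1} — 6 in all.

6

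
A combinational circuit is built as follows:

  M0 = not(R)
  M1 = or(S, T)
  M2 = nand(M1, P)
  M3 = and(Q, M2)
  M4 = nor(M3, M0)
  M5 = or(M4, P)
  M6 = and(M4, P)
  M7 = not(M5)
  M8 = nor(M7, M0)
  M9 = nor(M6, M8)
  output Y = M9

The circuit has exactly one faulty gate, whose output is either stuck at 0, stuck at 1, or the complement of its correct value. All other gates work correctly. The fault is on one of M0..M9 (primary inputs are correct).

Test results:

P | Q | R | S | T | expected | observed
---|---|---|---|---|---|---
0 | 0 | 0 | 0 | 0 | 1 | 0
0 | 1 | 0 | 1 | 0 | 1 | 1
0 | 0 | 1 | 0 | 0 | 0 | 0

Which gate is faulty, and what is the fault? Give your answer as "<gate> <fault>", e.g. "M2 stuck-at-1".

Fault-free values for test 1 (P=0, Q=0, R=0, S=0, T=0): M0=1, M1=0, M2=1, M3=0, M4=0, M5=0, M6=0, M7=1, M8=0, M9=1, giving Y=1. Observed 0.
Test 1: faults giving observed 0 are {M0 stuck-at-0, M0 inverted output, M6 stuck-at-1, M6 inverted output, M8 stuck-at-1, M8 inverted output, M9 stuck-at-0, M9 inverted output}.
Test 2 (P=0, Q=1, R=0, S=1, T=0): fault-free M0=1, M1=1, M2=1, M3=1, M4=0, M5=0, M6=0, M7=1, M8=0, M9=1 → 1; observed 1. Eliminates M6 stuck-at-1, M6 inverted output, M8 stuck-at-1, M8 inverted output, M9 stuck-at-0, M9 inverted output.
Test 3 (P=0, Q=0, R=1, S=0, T=0): fault-free M0=0, M1=0, M2=1, M3=0, M4=1, M5=1, M6=0, M7=0, M8=1, M9=0 → 0; observed 0. Eliminates M0 inverted output.
Only M0 stuck-at-0 is consistent with every test.

M0 stuck-at-0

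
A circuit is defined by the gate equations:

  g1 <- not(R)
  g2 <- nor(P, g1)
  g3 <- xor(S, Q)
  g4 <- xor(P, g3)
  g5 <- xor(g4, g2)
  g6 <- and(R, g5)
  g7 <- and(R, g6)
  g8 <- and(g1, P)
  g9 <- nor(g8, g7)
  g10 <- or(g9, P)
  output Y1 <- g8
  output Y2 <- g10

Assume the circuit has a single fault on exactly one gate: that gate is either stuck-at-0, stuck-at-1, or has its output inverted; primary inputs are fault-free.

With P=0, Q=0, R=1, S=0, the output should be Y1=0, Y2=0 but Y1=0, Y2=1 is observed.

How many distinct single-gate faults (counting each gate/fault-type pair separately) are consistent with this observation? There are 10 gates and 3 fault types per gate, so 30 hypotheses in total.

Fault-free: g1=0, g2=1, g3=0, g4=0, g5=1, g6=1, g7=1, g8=0, g9=0, g10=0 → Y1=0, Y2=0. Observed Y1=0, Y2=1.
  g1: stuck-at-1, inverted output ✓; others ✗
  g2: stuck-at-0, inverted output ✓; others ✗
  g3: stuck-at-1, inverted output ✓; others ✗
  g4: stuck-at-1, inverted output ✓; others ✗
  g5: stuck-at-0, inverted output ✓; others ✗
  g6: stuck-at-0, inverted output ✓; others ✗
  g7: stuck-at-0, inverted output ✓; others ✗
  g8: none of the 3 fault types match ✗
  g9: stuck-at-1, inverted output ✓; others ✗
  g10: stuck-at-1, inverted output ✓; others ✗
Consistent faults: {g1 stuck-at-1, g1 inverted output, g2 stuck-at-0, g2 inverted output, g3 stuck-at-1, g3 inverted output, g4 stuck-at-1, g4 inverted output, g5 stuck-at-0, g5 inverted output, g6 stuck-at-0, g6 inverted output, g7 stuck-at-0, g7 inverted output, g9 stuck-at-1, g9 inverted output, g10 stuck-at-1, g10 inverted output} — 18 in all.

18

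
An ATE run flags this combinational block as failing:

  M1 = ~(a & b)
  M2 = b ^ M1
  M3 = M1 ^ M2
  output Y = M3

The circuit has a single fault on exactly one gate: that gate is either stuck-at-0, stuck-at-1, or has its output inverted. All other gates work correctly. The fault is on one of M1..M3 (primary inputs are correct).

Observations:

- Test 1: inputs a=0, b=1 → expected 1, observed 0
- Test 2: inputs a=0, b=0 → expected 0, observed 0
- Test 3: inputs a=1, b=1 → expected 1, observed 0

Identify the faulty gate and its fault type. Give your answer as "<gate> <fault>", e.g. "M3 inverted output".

Fault-free values for test 1 (a=0, b=1): M1=1, M2=0, M3=1, giving Y=1. Observed 0.
Test 1: faults giving observed 0 are {M2 stuck-at-1, M2 inverted output, M3 stuck-at-0, M3 inverted output}.
Test 2 (a=0, b=0): fault-free M1=1, M2=1, M3=0 → 0; observed 0. Eliminates M2 inverted output, M3 inverted output.
Test 3 (a=1, b=1): fault-free M1=0, M2=1, M3=1 → 1; observed 0. Eliminates M2 stuck-at-1.
Only M3 stuck-at-0 is consistent with every test.

M3 stuck-at-0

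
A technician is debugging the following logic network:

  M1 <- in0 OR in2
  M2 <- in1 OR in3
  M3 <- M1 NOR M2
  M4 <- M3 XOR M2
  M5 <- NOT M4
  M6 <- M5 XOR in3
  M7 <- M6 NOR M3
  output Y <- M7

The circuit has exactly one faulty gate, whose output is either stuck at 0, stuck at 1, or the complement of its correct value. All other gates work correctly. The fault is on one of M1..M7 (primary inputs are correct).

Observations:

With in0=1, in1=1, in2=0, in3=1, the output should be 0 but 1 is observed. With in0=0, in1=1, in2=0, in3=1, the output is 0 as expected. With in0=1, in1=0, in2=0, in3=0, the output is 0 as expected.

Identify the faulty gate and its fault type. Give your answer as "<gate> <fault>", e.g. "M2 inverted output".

M2 stuck-at-0

Fault-free values for test 1 (in0=1, in1=1, in2=0, in3=1): M1=1, M2=1, M3=0, M4=1, M5=0, M6=1, M7=0, giving Y=0. Observed 1.
Test 1: faults giving observed 1 are {M2 stuck-at-0, M2 inverted output, M4 stuck-at-0, M4 inverted output, M5 stuck-at-1, M5 inverted output, M6 stuck-at-0, M6 inverted output, M7 stuck-at-1, M7 inverted output}.
Test 2 (in0=0, in1=1, in2=0, in3=1): fault-free M1=0, M2=1, M3=0, M4=1, M5=0, M6=1, M7=0 → 0; observed 0. Eliminates M4 stuck-at-0, M4 inverted output, M5 stuck-at-1, M5 inverted output, M6 stuck-at-0, M6 inverted output, M7 stuck-at-1, M7 inverted output.
Test 3 (in0=1, in1=0, in2=0, in3=0): fault-free M1=1, M2=0, M3=0, M4=0, M5=1, M6=1, M7=0 → 0; observed 0. Eliminates M2 inverted output.
Only M2 stuck-at-0 is consistent with every test.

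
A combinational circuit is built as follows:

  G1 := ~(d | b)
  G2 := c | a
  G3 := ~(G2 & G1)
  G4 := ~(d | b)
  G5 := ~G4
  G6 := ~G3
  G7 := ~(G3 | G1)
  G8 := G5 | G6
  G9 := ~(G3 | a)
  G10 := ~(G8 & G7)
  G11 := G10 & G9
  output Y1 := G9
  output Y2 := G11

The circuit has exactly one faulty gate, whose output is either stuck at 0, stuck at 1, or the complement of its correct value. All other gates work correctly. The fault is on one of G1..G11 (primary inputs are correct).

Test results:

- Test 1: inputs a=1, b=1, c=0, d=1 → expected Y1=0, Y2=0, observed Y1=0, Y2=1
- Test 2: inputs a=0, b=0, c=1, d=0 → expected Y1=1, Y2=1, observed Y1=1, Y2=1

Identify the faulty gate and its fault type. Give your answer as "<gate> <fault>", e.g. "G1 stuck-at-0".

G11 stuck-at-1

Fault-free values for test 1 (a=1, b=1, c=0, d=1): G1=0, G2=1, G3=1, G4=0, G5=1, G6=0, G7=0, G8=1, G9=0, G10=1, G11=0, giving Y1=0, Y2=0. Observed Y1=0, Y2=1.
Test 1: faults giving observed Y1=0, Y2=1 are {G11 stuck-at-1, G11 inverted output}.
Test 2 (a=0, b=0, c=1, d=0): fault-free G1=1, G2=1, G3=0, G4=1, G5=0, G6=1, G7=0, G8=1, G9=1, G10=1, G11=1 → Y1=1, Y2=1; observed Y1=1, Y2=1. Eliminates G11 inverted output.
Only G11 stuck-at-1 is consistent with every test.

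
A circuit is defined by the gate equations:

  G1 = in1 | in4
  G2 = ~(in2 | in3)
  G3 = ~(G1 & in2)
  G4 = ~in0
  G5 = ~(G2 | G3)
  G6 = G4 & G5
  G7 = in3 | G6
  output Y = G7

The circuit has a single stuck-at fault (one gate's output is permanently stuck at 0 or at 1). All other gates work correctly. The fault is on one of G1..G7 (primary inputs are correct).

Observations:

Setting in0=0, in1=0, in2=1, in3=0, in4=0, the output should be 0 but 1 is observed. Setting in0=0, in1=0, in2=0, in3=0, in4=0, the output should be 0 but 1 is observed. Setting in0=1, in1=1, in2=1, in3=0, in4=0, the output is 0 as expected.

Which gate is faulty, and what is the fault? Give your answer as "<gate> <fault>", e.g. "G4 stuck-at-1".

Fault-free values for test 1 (in0=0, in1=0, in2=1, in3=0, in4=0): G1=0, G2=0, G3=1, G4=1, G5=0, G6=0, G7=0, giving Y=0. Observed 1.
Test 1: faults giving observed 1 are {G1 stuck-at-1, G3 stuck-at-0, G5 stuck-at-1, G6 stuck-at-1, G7 stuck-at-1}.
Test 2 (in0=0, in1=0, in2=0, in3=0, in4=0): fault-free G1=0, G2=1, G3=1, G4=1, G5=0, G6=0, G7=0 → 0; observed 1. Eliminates G1 stuck-at-1, G3 stuck-at-0.
Test 3 (in0=1, in1=1, in2=1, in3=0, in4=0): fault-free G1=1, G2=0, G3=0, G4=0, G5=1, G6=0, G7=0 → 0; observed 0. Eliminates G6 stuck-at-1, G7 stuck-at-1.
Only G5 stuck-at-1 is consistent with every test.

G5 stuck-at-1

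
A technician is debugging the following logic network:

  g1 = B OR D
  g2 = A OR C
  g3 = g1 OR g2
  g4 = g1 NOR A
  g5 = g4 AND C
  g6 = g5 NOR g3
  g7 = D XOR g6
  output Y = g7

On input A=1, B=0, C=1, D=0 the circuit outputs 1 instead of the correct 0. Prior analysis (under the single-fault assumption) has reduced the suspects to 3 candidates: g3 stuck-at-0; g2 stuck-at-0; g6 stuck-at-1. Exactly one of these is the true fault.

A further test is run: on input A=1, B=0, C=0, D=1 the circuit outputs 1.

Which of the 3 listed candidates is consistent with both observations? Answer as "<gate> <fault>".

g2 stuck-at-0

Evaluate each candidate on input A=1, B=0, C=0, D=1:
  g3 stuck-at-0: g1=1, g2=1, g3=0 [stuck-at-0], g4=0, g5=0, g6=1, g7=0 → 0 — eliminated
  g2 stuck-at-0: g1=1, g2=0 [stuck-at-0], g3=1, g4=0, g5=0, g6=0, g7=1 → 1 — matches
  g6 stuck-at-1: g1=1, g2=1, g3=1, g4=0, g5=0, g6=1 [stuck-at-1], g7=0 → 0 — eliminated
Only g2 stuck-at-0 reproduces the observed 1.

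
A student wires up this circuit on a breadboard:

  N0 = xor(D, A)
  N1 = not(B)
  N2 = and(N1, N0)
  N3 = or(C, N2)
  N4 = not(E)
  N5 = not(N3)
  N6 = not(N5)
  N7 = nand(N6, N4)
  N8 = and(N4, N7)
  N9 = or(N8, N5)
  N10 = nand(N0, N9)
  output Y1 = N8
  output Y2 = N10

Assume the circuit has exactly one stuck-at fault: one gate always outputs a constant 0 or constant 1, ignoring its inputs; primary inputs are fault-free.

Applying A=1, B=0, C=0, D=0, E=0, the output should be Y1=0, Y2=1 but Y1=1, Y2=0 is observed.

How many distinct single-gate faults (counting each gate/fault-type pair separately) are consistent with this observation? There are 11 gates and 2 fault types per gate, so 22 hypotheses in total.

Fault-free: N0=1, N1=1, N2=1, N3=1, N4=1, N5=0, N6=1, N7=0, N8=0, N9=0, N10=1 → Y1=0, Y2=1. Observed Y1=1, Y2=0.
  N0: none of the 2 fault types match ✗
  N1: stuck-at-0 ✓; others ✗
  N2: stuck-at-0 ✓; others ✗
  N3: stuck-at-0 ✓; others ✗
  N4: none of the 2 fault types match ✗
  N5: stuck-at-1 ✓; others ✗
  N6: stuck-at-0 ✓; others ✗
  N7: stuck-at-1 ✓; others ✗
  N8: stuck-at-1 ✓; others ✗
  N9: none of the 2 fault types match ✗
  N10: none of the 2 fault types match ✗
Consistent faults: {N1 stuck-at-0, N2 stuck-at-0, N3 stuck-at-0, N5 stuck-at-1, N6 stuck-at-0, N7 stuck-at-1, N8 stuck-at-1} — 7 in all.

7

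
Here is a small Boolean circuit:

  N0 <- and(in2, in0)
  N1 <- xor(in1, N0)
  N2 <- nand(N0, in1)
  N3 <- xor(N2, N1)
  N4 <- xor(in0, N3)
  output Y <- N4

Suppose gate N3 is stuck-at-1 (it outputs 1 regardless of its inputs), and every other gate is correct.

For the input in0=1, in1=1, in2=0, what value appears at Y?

0

Propagate with N3 forced: N0=0, N1=1, N2=1, N3=1 [stuck-at-1], N4=0.
So Y = 0. (Without the fault it would be 1.)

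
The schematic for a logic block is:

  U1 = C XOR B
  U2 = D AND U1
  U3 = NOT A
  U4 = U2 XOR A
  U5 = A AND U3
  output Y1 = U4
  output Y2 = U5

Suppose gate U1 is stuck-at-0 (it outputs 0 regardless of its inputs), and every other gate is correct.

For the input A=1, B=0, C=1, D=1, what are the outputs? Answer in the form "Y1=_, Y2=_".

Y1=1, Y2=0

Propagate with U1 forced: U1=0 [stuck-at-0], U2=0, U3=0, U4=1, U5=0.
So the outputs are Y1=1, Y2=0. (Without the fault they would be Y1=0, Y2=0.)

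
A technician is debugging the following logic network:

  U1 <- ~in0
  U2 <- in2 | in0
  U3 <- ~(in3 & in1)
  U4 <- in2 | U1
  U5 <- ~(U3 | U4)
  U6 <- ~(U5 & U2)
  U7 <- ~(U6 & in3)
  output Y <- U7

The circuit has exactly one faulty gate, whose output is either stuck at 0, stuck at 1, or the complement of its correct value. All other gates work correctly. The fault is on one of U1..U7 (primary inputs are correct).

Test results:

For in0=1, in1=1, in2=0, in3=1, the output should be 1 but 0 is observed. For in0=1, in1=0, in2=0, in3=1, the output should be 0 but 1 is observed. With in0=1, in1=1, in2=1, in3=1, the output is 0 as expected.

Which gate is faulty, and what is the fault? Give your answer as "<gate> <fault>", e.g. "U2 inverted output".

Fault-free values for test 1 (in0=1, in1=1, in2=0, in3=1): U1=0, U2=1, U3=0, U4=0, U5=1, U6=0, U7=1, giving Y=1. Observed 0.
Test 1: faults giving observed 0 are {U1 stuck-at-1, U1 inverted output, U2 stuck-at-0, U2 inverted output, U3 stuck-at-1, U3 inverted output, U4 stuck-at-1, U4 inverted output, U5 stuck-at-0, U5 inverted output, U6 stuck-at-1, U6 inverted output, U7 stuck-at-0, U7 inverted output}.
Test 2 (in0=1, in1=0, in2=0, in3=1): fault-free U1=0, U2=1, U3=1, U4=0, U5=0, U6=1, U7=0 → 0; observed 1. Eliminates U1 stuck-at-1, U1 inverted output, U2 stuck-at-0, U2 inverted output, U3 stuck-at-1, U4 stuck-at-1, U4 inverted output, U5 stuck-at-0, U6 stuck-at-1, U7 stuck-at-0.
Test 3 (in0=1, in1=1, in2=1, in3=1): fault-free U1=0, U2=1, U3=0, U4=1, U5=0, U6=1, U7=0 → 0; observed 0. Eliminates U5 inverted output, U6 inverted output, U7 inverted output.
Only U3 inverted output is consistent with every test.

U3 inverted output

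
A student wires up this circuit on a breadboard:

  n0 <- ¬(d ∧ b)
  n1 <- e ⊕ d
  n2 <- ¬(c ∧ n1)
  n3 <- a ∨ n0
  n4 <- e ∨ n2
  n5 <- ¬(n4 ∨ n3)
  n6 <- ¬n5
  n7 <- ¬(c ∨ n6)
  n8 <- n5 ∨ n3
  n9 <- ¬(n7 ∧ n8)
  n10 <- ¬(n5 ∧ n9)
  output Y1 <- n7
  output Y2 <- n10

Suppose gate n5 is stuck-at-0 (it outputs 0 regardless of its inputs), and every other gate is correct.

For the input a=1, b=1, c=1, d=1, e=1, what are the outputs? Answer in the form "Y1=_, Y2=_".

Y1=0, Y2=1

Propagate with n5 forced: n0=0, n1=0, n2=1, n3=1, n4=1, n5=0 [stuck-at-0], n6=1, n7=0, n8=1, n9=1, n10=1.
So the outputs are Y1=0, Y2=1. (Same as the fault-free value — the fault is masked on this input.)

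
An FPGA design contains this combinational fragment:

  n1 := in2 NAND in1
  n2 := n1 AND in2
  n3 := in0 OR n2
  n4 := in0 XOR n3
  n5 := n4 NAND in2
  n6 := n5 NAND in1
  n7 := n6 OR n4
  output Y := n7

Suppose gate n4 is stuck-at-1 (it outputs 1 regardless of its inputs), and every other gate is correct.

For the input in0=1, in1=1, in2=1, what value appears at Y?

Propagate with n4 forced: n1=0, n2=0, n3=1, n4=1 [stuck-at-1], n5=0, n6=1, n7=1.
So Y = 1. (Without the fault it would be 0.)

1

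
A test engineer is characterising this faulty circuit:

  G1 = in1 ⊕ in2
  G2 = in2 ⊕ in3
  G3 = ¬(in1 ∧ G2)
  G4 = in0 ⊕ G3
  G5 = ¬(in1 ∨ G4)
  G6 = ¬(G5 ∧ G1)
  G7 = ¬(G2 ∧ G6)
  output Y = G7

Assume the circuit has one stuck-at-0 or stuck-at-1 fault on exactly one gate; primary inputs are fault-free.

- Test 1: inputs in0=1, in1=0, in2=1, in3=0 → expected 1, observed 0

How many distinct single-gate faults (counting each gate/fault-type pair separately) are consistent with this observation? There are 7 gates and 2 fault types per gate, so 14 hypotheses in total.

Fault-free: G1=1, G2=1, G3=1, G4=0, G5=1, G6=0, G7=1 → 1. Observed 0.
  G1 stuck-at-0: output 0 ✓
  G1 stuck-at-1: output 1 ✗
  G2 stuck-at-0: output 1 ✗
  G2 stuck-at-1: output 1 ✗
  G3 stuck-at-0: output 0 ✓
  G3 stuck-at-1: output 1 ✗
  G4 stuck-at-0: output 1 ✗
  G4 stuck-at-1: output 0 ✓
  G5 stuck-at-0: output 0 ✓
  G5 stuck-at-1: output 1 ✗
  G6 stuck-at-0: output 1 ✗
  G6 stuck-at-1: output 0 ✓
  G7 stuck-at-0: output 0 ✓
  G7 stuck-at-1: output 1 ✗
Consistent faults: {G1 stuck-at-0, G3 stuck-at-0, G4 stuck-at-1, G5 stuck-at-0, G6 stuck-at-1, G7 stuck-at-0} — 6 in all.

6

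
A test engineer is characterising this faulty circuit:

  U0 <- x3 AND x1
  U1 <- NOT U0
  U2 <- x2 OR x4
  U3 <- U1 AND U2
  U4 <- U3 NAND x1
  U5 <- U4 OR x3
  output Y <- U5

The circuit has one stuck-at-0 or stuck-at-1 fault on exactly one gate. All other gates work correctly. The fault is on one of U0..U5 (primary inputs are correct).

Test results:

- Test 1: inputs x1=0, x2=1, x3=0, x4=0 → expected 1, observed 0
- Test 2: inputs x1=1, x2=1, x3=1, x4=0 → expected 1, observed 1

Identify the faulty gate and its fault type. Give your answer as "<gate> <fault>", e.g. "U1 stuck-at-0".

U4 stuck-at-0

Fault-free values for test 1 (x1=0, x2=1, x3=0, x4=0): U0=0, U1=1, U2=1, U3=1, U4=1, U5=1, giving Y=1. Observed 0.
Test 1: faults giving observed 0 are {U4 stuck-at-0, U5 stuck-at-0}.
Test 2 (x1=1, x2=1, x3=1, x4=0): fault-free U0=1, U1=0, U2=1, U3=0, U4=1, U5=1 → 1; observed 1. Eliminates U5 stuck-at-0.
Only U4 stuck-at-0 is consistent with every test.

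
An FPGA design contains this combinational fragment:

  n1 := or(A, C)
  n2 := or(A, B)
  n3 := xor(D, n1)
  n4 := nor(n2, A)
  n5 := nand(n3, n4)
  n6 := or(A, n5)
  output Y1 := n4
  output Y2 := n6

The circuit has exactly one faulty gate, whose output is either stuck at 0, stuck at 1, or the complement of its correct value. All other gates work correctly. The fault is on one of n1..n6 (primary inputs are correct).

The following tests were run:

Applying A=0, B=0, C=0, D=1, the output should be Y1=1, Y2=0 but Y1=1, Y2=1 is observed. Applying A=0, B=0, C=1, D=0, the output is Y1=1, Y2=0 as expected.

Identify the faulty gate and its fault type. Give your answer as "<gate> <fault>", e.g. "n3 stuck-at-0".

n1 stuck-at-1

Fault-free values for test 1 (A=0, B=0, C=0, D=1): n1=0, n2=0, n3=1, n4=1, n5=0, n6=0, giving Y1=1, Y2=0. Observed Y1=1, Y2=1.
Test 1: faults giving observed Y1=1, Y2=1 are {n1 stuck-at-1, n1 inverted output, n3 stuck-at-0, n3 inverted output, n5 stuck-at-1, n5 inverted output, n6 stuck-at-1, n6 inverted output}.
Test 2 (A=0, B=0, C=1, D=0): fault-free n1=1, n2=0, n3=1, n4=1, n5=0, n6=0 → Y1=1, Y2=0; observed Y1=1, Y2=0. Eliminates n1 inverted output, n3 stuck-at-0, n3 inverted output, n5 stuck-at-1, n5 inverted output, n6 stuck-at-1, n6 inverted output.
Only n1 stuck-at-1 is consistent with every test.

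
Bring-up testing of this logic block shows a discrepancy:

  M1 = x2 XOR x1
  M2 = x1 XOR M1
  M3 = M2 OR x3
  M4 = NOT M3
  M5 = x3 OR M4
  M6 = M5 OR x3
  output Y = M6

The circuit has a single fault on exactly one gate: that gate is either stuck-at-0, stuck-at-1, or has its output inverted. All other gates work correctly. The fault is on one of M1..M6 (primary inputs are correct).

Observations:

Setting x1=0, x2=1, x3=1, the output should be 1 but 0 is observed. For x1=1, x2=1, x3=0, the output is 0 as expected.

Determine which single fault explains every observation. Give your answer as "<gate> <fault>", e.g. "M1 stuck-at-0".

Fault-free values for test 1 (x1=0, x2=1, x3=1): M1=1, M2=1, M3=1, M4=0, M5=1, M6=1, giving Y=1. Observed 0.
Test 1: faults giving observed 0 are {M6 stuck-at-0, M6 inverted output}.
Test 2 (x1=1, x2=1, x3=0): fault-free M1=0, M2=1, M3=1, M4=0, M5=0, M6=0 → 0; observed 0. Eliminates M6 inverted output.
Only M6 stuck-at-0 is consistent with every test.

M6 stuck-at-0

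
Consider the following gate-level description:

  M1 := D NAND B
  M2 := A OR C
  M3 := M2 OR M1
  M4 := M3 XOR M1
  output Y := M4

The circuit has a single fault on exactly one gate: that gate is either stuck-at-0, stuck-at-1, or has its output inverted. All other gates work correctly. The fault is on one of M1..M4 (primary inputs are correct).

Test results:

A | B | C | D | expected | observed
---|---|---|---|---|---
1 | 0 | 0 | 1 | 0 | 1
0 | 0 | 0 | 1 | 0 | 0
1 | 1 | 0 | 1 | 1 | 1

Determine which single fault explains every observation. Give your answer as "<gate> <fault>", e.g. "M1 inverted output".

Fault-free values for test 1 (A=1, B=0, C=0, D=1): M1=1, M2=1, M3=1, M4=0, giving Y=0. Observed 1.
Test 1: faults giving observed 1 are {M1 stuck-at-0, M1 inverted output, M3 stuck-at-0, M3 inverted output, M4 stuck-at-1, M4 inverted output}.
Test 2 (A=0, B=0, C=0, D=1): fault-free M1=1, M2=0, M3=1, M4=0 → 0; observed 0. Eliminates M3 stuck-at-0, M3 inverted output, M4 stuck-at-1, M4 inverted output.
Test 3 (A=1, B=1, C=0, D=1): fault-free M1=0, M2=1, M3=1, M4=1 → 1; observed 1. Eliminates M1 inverted output.
Only M1 stuck-at-0 is consistent with every test.

M1 stuck-at-0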